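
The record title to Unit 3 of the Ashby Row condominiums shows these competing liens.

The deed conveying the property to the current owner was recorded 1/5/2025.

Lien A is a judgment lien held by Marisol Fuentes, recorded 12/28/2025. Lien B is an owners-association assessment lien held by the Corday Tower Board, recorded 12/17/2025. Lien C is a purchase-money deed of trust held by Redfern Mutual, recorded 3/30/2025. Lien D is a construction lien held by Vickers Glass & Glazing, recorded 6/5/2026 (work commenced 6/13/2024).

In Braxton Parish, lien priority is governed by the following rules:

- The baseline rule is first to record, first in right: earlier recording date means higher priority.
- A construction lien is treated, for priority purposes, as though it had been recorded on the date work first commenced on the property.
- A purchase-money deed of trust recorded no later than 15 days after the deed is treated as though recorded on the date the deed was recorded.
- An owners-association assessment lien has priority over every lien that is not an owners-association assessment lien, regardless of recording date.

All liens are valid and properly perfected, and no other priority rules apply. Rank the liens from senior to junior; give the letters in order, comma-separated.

Effective dates: C missed the 15-day window (84 days after the deed), so its recording date stands; D's effective date is 6/13/2024, when work began.
B, as an owners-association assessment lien, has superpriority and ranks first.
Ordering the rest by effective date: D (6/13/2024), C (3/30/2025), A (12/28/2025).

B, D, C, A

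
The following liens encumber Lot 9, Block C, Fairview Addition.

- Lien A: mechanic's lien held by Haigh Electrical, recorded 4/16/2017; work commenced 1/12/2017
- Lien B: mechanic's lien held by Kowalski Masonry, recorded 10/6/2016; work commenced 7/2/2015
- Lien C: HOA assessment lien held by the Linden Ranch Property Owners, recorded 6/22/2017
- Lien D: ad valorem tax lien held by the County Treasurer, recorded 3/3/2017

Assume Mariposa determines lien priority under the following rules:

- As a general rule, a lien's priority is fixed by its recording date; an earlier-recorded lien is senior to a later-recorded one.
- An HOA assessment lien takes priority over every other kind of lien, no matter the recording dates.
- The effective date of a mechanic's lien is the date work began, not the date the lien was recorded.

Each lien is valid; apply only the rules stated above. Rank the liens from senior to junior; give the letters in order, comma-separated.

C, B, A, D

Adjusting effective dates: A relates back to 1/12/2017 (work commenced); B is treated as recorded 7/2/2015, the work-commencement date.
C, as an HOA assessment lien, has superpriority and ranks first.
The other liens, earliest effective date first: B (7/2/2015), A (1/12/2017), D (3/3/2017).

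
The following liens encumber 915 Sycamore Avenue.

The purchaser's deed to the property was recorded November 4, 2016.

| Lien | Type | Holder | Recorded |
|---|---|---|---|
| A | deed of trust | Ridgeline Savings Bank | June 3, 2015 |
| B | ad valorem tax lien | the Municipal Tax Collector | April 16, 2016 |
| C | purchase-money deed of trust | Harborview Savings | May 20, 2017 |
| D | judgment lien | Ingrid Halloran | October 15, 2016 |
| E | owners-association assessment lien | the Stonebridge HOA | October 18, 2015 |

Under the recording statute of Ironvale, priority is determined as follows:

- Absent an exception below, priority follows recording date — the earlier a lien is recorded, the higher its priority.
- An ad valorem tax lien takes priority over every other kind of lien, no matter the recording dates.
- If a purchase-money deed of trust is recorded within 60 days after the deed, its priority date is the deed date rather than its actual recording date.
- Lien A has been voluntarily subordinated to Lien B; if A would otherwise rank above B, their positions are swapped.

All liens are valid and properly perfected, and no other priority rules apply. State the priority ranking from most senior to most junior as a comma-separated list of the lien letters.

Effective dates after the stated exceptions: C missed the 60-day window (197 days after the deed), so its recording date stands.
B, as an ad valorem tax lien, has superpriority and ranks first.
Among the remaining liens, by effective date: A (June 3, 2015), E (October 18, 2015), D (October 15, 2016), C (May 20, 2017).
Since A is not senior to B, the subordination leaves the order unchanged.

B, A, E, D, C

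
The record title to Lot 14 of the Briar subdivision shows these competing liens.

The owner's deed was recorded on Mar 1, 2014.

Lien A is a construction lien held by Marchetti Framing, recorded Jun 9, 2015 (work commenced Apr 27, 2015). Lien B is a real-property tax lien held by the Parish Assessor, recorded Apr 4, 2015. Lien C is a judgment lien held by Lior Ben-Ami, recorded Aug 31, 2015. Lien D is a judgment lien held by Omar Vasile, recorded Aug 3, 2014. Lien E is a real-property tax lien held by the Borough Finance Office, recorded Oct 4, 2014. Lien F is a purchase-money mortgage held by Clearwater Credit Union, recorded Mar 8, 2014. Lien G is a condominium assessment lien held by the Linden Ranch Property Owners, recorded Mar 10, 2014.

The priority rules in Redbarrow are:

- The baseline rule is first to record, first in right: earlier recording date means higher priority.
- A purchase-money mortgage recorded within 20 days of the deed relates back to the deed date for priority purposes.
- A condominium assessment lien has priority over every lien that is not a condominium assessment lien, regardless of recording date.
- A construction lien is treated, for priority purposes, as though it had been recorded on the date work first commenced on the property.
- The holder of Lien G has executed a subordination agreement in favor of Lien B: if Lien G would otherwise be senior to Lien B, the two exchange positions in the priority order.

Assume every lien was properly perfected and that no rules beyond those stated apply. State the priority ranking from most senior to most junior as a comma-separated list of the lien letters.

B, F, D, E, G, A, C

First, effective dates: A is treated as recorded Apr 27, 2015, the work-commencement date; F relates back to the deed date Mar 1, 2014.
As a condominium assessment lien, G is senior to every other lien.
Remaining liens by effective date: F (Mar 1, 2014), D (Aug 3, 2014), E (Oct 4, 2014), B (Apr 4, 2015), A (Apr 27, 2015), C (Aug 31, 2015).
G is senior to B before the subordination, so the two trade places.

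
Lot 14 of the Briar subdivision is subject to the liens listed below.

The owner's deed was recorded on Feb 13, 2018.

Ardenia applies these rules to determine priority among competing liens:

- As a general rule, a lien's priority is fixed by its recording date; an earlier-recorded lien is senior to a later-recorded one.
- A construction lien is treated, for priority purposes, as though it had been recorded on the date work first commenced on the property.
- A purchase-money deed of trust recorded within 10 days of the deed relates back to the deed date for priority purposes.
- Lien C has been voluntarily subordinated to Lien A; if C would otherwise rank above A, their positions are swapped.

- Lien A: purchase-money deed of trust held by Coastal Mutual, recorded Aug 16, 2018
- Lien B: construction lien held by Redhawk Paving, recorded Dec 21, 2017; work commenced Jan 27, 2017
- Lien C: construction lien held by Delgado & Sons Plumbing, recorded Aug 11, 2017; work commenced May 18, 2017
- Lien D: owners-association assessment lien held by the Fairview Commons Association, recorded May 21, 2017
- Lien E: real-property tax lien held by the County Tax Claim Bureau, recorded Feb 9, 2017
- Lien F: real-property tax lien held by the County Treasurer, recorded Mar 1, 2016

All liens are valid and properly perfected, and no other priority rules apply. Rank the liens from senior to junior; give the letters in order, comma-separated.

First, effective dates: A missed the 10-day window (184 days after the deed), so its recording date stands; B is treated as recorded Jan 27, 2017, the work-commencement date; C relates back to May 18, 2017 (work commenced).
Ordering by effective date: F (Mar 1, 2016), B (Jan 27, 2017), E (Feb 9, 2017), C (May 18, 2017), D (May 21, 2017), A (Aug 16, 2018).
Because C would otherwise rank above A, the subordination swaps them.

F, B, E, A, D, C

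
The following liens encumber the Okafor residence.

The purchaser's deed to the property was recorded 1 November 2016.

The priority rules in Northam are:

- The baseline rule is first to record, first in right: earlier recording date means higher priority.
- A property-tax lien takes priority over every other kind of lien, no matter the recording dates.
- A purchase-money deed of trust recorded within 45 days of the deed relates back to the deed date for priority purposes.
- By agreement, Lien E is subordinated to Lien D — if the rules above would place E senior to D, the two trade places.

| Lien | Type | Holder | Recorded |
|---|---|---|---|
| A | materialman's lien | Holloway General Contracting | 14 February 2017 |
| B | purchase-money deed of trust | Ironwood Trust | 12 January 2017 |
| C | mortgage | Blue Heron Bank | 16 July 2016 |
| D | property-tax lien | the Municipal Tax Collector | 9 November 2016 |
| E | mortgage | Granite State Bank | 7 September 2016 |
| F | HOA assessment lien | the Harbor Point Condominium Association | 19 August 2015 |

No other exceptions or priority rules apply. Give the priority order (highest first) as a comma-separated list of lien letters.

Adjusting effective dates: B was recorded 72 days after the deed — beyond 45 days — so no relation-back applies.
As a property-tax lien, D is senior to every other lien.
Among the remaining liens, by effective date: F (19 August 2015), C (16 July 2016), E (7 September 2016), B (12 January 2017), A (14 February 2017).
E already ranks below D; the subordination has no effect.

D, F, C, E, B, A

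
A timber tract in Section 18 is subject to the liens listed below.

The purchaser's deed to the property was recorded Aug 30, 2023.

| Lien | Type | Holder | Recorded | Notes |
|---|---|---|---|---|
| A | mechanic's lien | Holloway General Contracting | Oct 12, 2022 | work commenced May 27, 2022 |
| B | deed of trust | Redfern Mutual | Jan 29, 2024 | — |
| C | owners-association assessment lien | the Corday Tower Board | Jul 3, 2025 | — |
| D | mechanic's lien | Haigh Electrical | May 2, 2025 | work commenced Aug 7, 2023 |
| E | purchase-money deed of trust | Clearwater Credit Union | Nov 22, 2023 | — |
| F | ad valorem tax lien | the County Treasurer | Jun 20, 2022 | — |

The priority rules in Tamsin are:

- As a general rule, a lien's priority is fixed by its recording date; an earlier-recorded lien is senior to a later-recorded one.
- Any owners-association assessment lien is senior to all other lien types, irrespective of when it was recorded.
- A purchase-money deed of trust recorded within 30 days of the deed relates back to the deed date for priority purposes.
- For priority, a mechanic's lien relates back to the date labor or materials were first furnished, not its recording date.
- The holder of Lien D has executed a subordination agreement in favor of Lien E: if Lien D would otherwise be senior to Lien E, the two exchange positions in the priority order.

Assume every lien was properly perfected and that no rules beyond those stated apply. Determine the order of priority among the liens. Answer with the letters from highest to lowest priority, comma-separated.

First, effective dates: A's effective date is May 27, 2022, when work began; D is treated as recorded Aug 7, 2023, the work-commencement date; E was recorded 84 days after the deed — beyond 30 days — so no relation-back applies.
C, as an owners-association assessment lien, has superpriority and ranks first.
The other liens, earliest effective date first: A (May 27, 2022), F (Jun 20, 2022), D (Aug 7, 2023), E (Nov 22, 2023), B (Jan 29, 2024).
D would otherwise be senior to E, so under the subordination agreement D and E exchange positions.

C, A, F, E, D, B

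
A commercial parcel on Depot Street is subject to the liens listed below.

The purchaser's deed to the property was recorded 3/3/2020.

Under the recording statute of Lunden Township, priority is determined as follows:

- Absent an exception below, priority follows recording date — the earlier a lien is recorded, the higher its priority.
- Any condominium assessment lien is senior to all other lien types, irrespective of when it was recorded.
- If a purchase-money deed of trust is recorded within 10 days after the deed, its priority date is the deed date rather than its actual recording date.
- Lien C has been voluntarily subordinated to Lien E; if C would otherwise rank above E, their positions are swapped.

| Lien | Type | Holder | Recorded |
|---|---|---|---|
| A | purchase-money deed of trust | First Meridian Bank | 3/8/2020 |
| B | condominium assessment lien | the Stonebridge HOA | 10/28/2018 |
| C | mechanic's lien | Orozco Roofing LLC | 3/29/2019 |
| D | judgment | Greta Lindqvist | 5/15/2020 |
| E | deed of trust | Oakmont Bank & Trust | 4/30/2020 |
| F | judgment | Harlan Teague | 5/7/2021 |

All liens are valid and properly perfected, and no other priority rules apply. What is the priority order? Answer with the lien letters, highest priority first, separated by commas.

B, E, A, C, D, F

Adjusting effective dates: A's effective date is the deed date, 3/3/2020.
B is a condominium assessment lien, so it outranks all other liens regardless of date.
Among the remaining liens, by effective date: C (3/29/2019), A (3/3/2020), E (4/30/2020), D (5/15/2020), F (5/7/2021).
C is senior to E before the subordination, so the two trade places.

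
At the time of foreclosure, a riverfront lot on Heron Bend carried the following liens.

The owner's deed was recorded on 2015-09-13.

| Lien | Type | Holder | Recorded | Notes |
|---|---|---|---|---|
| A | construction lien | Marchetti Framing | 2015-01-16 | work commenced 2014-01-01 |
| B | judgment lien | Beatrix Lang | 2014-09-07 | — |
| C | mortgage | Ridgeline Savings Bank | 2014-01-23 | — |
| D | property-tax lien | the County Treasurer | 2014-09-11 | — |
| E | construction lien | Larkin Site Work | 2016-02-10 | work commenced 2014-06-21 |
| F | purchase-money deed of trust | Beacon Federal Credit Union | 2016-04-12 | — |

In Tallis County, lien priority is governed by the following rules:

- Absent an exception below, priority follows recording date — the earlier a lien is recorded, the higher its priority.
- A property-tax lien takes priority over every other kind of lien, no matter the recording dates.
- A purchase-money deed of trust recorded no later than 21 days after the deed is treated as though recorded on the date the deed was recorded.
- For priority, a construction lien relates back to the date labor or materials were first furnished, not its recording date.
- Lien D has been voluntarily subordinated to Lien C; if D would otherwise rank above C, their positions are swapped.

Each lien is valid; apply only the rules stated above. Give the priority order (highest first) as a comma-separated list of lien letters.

Effective dates: A is treated as recorded 2014-01-01, the work-commencement date; E's effective date is 2014-06-21, when work began; F was recorded 212 days after the deed — beyond 21 days — so no relation-back applies.
D is a property-tax lien and takes priority over every other lien.
Among the remaining liens, by effective date: A (2014-01-01), C (2014-01-23), E (2014-06-21), B (2014-09-07), F (2016-04-12).
D is senior to C before the subordination, so the two trade places.

C, A, D, E, B, F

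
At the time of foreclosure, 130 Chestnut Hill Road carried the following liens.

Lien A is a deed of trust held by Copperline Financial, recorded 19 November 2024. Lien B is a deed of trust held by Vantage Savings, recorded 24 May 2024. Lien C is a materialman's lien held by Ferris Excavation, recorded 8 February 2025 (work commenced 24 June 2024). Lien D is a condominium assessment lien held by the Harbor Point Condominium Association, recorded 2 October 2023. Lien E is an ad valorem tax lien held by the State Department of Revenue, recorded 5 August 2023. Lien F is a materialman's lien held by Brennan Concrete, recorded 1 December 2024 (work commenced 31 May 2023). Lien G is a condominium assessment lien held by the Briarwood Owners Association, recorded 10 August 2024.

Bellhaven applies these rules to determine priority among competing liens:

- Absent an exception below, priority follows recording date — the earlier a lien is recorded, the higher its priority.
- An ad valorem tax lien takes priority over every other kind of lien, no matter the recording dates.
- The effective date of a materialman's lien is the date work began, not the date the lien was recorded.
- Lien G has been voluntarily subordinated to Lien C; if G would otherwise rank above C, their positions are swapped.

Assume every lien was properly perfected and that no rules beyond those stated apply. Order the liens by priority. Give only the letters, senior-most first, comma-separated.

E, F, D, B, C, G, A

Effective dates: C relates back to 24 June 2024 (work commenced); F relates back to 31 May 2023 (work commenced).
E is an ad valorem tax lien and takes priority over every other lien.
Among the remaining liens, by effective date: F (31 May 2023), D (2 October 2023), B (24 May 2024), C (24 June 2024), G (10 August 2024), A (19 November 2024).
Since G is not senior to C, the subordination leaves the order unchanged.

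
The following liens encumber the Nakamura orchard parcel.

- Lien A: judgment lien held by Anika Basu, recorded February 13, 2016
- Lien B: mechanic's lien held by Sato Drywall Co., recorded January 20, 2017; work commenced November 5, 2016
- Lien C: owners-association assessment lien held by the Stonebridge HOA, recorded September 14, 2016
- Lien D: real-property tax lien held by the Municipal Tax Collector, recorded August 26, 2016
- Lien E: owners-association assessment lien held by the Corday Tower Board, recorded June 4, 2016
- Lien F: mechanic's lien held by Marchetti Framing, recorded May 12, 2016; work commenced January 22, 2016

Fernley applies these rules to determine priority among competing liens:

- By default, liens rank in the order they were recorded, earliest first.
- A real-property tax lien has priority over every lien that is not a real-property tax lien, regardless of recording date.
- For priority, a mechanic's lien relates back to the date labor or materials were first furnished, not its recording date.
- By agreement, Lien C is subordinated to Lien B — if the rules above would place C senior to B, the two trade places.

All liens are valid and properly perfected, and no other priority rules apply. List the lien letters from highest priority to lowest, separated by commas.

D, F, A, E, B, C

Adjusting effective dates: B is treated as recorded November 5, 2016, the work-commencement date; F relates back to January 22, 2016 (work commenced).
As a real-property tax lien, D is senior to every other lien.
The other liens, earliest effective date first: F (January 22, 2016), A (February 13, 2016), E (June 4, 2016), C (September 14, 2016), B (November 5, 2016).
Because C would otherwise rank above B, the subordination swaps them.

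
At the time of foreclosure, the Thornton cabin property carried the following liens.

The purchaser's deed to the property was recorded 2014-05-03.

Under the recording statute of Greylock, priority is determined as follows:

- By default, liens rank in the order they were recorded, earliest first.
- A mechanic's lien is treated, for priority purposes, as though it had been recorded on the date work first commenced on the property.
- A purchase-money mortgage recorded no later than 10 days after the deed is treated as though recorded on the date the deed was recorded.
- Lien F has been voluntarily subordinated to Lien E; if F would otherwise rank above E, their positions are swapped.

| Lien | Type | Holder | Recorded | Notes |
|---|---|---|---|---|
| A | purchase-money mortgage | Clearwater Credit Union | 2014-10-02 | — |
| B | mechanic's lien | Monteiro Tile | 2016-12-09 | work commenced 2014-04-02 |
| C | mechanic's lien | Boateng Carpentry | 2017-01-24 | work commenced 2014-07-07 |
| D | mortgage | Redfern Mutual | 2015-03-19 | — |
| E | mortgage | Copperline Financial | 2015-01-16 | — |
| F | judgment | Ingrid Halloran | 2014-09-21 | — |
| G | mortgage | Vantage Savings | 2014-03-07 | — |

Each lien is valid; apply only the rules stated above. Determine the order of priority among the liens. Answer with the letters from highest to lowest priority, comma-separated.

Effective dates after the stated exceptions: A was recorded 152 days after the deed, outside the 10-day window, so it keeps its recording date; B is treated as recorded 2014-04-02, the work-commencement date; C is treated as recorded 2014-07-07, the work-commencement date.
By effective date, earliest first: G (2014-03-07), B (2014-04-02), C (2014-07-07), F (2014-09-21), A (2014-10-02), E (2015-01-16), D (2015-03-19).
The subordination applies — F was senior to E — so F and E swap.

G, B, C, E, A, F, D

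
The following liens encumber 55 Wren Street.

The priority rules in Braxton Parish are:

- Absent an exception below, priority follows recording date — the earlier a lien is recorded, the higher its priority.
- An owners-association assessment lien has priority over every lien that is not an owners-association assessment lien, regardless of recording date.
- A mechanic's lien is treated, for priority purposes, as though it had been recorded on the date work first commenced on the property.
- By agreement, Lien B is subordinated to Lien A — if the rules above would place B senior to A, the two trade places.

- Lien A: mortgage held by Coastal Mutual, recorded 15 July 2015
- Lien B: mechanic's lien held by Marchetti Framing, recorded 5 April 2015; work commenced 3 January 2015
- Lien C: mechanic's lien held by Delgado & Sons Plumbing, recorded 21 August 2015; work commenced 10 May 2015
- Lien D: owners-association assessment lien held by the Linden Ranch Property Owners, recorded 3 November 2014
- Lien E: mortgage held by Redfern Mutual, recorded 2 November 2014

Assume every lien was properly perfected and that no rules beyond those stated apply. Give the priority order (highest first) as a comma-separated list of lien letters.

D, E, A, C, B

First, effective dates: B relates back to 3 January 2015 (work commenced); C relates back to 10 May 2015 (work commenced).
D is an owners-association assessment lien, so it outranks all other liens regardless of date.
Ordering the rest by effective date: E (2 November 2014), B (3 January 2015), C (10 May 2015), A (15 July 2015).
B is senior to A before the subordination, so the two trade places.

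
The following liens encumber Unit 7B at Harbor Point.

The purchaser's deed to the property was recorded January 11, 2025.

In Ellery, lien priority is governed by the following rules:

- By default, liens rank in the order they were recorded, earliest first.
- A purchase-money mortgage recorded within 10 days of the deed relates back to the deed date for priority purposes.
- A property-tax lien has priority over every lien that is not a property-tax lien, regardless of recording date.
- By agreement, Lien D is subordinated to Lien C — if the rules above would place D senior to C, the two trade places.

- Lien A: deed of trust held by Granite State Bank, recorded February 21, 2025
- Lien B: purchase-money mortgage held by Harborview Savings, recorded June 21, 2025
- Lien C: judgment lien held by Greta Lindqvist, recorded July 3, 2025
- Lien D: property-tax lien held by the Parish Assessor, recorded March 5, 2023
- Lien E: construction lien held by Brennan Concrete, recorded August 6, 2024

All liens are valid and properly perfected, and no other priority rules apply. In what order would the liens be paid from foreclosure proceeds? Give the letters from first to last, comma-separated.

First, effective dates: B was recorded 161 days after the deed, outside the 10-day window, so it keeps its recording date.
D, as a property-tax lien, has superpriority and ranks first.
The other liens, earliest effective date first: E (August 6, 2024), A (February 21, 2025), B (June 21, 2025), C (July 3, 2025).
The subordination applies — D was senior to C — so D and C swap.

C, E, A, B, D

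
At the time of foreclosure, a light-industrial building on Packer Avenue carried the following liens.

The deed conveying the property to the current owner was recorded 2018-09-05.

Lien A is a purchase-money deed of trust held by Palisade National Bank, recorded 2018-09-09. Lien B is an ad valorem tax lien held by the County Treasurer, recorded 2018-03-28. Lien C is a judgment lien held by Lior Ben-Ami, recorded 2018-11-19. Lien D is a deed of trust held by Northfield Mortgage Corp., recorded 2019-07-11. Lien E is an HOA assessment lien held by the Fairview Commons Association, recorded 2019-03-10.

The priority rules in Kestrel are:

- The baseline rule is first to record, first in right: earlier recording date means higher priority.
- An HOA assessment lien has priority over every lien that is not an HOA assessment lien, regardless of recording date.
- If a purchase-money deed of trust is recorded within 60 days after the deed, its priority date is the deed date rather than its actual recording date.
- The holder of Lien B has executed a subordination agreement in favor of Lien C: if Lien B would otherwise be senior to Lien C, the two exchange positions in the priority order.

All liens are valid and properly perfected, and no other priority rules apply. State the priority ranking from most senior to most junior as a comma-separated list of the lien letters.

E, C, A, B, D

Adjusting effective dates: A relates back to the deed date 2018-09-05.
E is an HOA assessment lien and takes priority over every other lien.
Remaining liens by effective date: B (2018-03-28), A (2018-09-05), C (2018-11-19), D (2019-07-11).
B is senior to C before the subordination, so the two trade places.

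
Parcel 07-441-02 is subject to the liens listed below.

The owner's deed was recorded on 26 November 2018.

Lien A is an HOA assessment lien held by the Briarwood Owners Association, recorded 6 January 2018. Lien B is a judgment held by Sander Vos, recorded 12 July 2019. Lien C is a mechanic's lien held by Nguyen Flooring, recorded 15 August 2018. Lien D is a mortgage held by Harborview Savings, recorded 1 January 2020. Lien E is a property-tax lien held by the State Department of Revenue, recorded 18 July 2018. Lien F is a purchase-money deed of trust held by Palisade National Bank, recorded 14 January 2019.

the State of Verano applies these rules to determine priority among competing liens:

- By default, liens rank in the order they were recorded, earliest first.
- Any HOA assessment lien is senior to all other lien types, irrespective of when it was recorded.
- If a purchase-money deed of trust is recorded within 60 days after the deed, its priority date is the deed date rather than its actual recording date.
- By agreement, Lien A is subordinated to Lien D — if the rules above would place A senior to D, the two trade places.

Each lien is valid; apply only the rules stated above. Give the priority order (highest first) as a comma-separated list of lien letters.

D, E, C, F, B, A

Effective dates: F was recorded within the 60-day window, so its effective date is the deed date 26 November 2018.
A is an HOA assessment lien, so it outranks all other liens regardless of date.
Among the remaining liens, by effective date: E (18 July 2018), C (15 August 2018), F (26 November 2018), B (12 July 2019), D (1 January 2020).
A would otherwise be senior to D, so under the subordination agreement A and D exchange positions.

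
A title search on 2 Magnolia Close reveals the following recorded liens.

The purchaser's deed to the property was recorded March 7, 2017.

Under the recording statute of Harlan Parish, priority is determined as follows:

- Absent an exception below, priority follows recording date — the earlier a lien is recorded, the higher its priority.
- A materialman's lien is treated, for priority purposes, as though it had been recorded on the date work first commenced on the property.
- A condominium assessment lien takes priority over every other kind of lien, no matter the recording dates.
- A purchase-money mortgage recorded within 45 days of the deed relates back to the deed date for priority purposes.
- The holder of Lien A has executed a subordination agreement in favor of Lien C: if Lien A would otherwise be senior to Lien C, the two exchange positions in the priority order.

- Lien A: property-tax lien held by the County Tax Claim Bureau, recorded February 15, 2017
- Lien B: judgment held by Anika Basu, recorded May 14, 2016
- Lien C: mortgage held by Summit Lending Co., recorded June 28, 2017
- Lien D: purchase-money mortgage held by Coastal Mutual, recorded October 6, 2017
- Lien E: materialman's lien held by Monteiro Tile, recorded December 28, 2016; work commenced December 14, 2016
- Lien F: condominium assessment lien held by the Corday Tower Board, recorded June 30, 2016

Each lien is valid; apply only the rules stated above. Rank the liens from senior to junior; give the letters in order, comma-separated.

F, B, E, C, A, D

First, effective dates: D was recorded 213 days after the deed — beyond 45 days — so no relation-back applies; E's effective date is December 14, 2016, when work began.
F is a condominium assessment lien, so it outranks all other liens regardless of date.
Remaining liens by effective date: B (May 14, 2016), E (December 14, 2016), A (February 15, 2017), C (June 28, 2017), D (October 6, 2017).
The subordination applies — A was senior to C — so A and C swap.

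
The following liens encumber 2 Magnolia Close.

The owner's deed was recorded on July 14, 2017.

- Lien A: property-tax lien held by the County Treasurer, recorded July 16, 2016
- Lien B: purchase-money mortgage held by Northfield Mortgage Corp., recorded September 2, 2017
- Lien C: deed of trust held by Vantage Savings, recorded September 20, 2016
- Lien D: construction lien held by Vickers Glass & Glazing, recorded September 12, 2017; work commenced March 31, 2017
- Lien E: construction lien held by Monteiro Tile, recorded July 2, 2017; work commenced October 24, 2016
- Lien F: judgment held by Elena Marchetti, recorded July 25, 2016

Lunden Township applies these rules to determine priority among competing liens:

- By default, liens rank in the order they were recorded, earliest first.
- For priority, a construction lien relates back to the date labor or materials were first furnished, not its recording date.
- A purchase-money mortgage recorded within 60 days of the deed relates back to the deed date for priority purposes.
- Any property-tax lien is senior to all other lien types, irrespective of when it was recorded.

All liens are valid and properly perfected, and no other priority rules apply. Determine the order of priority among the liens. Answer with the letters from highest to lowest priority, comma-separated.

A, F, C, E, D, B

Effective dates after the stated exceptions: B's effective date is the deed date, July 14, 2017; D is treated as recorded March 31, 2017, the work-commencement date; E's effective date is October 24, 2016, when work began.
A is a property-tax lien, so it outranks all other liens regardless of date.
The other liens, earliest effective date first: F (July 25, 2016), C (September 20, 2016), E (October 24, 2016), D (March 31, 2017), B (July 14, 2017).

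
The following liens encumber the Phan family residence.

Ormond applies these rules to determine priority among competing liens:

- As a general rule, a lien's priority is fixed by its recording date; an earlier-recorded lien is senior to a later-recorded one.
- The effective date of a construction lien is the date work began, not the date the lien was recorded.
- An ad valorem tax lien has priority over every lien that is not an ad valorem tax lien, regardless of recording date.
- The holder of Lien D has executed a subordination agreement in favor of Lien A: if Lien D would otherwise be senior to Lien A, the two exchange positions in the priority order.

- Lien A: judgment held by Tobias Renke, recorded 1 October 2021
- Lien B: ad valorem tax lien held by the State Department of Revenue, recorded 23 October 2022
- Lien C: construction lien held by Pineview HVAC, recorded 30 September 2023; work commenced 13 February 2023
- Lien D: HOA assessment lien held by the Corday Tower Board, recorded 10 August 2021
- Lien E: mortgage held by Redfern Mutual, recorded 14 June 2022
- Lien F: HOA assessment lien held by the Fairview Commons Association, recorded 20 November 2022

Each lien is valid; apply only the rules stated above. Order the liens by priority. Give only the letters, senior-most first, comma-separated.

B, A, D, E, F, C

Adjusting effective dates: C relates back to 13 February 2023 (work commenced).
As an ad valorem tax lien, B is senior to every other lien.
Among the remaining liens, by effective date: D (10 August 2021), A (1 October 2021), E (14 June 2022), F (20 November 2022), C (13 February 2023).
D would otherwise be senior to A, so under the subordination agreement D and A exchange positions.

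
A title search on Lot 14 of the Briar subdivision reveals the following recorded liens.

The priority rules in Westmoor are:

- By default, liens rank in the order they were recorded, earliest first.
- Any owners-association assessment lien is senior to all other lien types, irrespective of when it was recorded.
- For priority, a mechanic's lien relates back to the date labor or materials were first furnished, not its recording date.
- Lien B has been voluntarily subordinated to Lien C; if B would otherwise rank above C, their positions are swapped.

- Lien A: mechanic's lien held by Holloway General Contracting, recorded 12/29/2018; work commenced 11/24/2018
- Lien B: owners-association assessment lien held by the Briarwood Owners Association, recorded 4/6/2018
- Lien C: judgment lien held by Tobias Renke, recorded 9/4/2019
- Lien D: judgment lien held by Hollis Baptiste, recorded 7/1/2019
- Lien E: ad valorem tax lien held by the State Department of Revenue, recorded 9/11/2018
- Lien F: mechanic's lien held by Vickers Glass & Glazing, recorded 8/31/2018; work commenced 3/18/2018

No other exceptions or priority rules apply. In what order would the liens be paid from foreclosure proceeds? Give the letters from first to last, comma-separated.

C, F, E, A, D, B

Adjusting effective dates: A relates back to 11/24/2018 (work commenced); F is treated as recorded 3/18/2018, the work-commencement date.
B is an owners-association assessment lien, so it outranks all other liens regardless of date.
Remaining liens by effective date: F (3/18/2018), E (9/11/2018), A (11/24/2018), D (7/1/2019), C (9/4/2019).
The subordination applies — B was senior to C — so B and C swap.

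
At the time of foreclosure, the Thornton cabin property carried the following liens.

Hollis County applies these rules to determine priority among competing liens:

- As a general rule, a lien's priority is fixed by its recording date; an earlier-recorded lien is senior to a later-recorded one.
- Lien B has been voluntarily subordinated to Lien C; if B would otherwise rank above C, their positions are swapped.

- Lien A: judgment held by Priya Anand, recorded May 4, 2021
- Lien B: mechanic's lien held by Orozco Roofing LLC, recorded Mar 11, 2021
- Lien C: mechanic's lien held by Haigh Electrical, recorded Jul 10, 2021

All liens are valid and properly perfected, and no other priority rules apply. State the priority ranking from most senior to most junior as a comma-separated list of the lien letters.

C, A, B

By effective date: B (Mar 11, 2021), A (May 4, 2021), C (Jul 10, 2021).
B would otherwise be senior to C, so under the subordination agreement B and C exchange positions.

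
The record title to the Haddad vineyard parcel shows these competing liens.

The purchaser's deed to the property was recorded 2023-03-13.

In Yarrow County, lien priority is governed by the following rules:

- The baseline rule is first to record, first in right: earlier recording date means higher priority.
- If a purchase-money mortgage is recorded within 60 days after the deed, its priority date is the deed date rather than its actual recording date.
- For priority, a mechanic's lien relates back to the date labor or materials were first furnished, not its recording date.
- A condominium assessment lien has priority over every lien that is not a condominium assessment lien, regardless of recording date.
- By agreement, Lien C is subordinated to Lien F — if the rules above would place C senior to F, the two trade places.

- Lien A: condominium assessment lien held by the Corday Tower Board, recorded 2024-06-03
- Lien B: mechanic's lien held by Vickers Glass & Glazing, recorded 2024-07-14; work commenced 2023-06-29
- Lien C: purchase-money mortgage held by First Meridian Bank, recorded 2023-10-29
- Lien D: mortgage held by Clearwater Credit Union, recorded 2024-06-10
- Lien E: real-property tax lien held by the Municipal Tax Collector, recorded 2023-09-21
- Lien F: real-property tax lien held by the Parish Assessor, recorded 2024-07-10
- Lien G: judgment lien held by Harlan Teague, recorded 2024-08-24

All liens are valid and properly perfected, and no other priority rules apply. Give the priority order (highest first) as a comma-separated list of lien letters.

A, B, E, F, D, C, G

Effective dates: B is treated as recorded 2023-06-29, the work-commencement date; C missed the 60-day window (230 days after the deed), so its recording date stands.
A, as a condominium assessment lien, has superpriority and ranks first.
Ordering the rest by effective date: B (2023-06-29), E (2023-09-21), C (2023-10-29), D (2024-06-10), F (2024-07-10), G (2024-08-24).
The subordination applies — C was senior to F — so C and F swap.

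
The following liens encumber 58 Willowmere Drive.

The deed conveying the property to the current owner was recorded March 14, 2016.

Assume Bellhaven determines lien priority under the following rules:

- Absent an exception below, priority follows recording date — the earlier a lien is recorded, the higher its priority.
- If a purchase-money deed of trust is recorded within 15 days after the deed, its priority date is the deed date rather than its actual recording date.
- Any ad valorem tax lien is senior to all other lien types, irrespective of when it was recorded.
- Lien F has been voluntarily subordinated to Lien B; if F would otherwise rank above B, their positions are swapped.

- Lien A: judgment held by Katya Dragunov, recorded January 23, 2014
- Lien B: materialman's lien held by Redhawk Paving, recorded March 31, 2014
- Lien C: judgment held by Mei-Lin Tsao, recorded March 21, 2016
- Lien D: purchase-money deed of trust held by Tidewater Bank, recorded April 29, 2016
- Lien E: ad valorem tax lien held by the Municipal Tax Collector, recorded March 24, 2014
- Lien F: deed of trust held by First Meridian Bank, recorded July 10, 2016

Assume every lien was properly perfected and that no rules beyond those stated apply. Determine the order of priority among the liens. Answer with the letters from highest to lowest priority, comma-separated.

E, A, B, C, D, F

Effective dates: D was recorded 46 days after the deed — beyond 15 days — so no relation-back applies.
E is an ad valorem tax lien, so it outranks all other liens regardless of date.
Among the remaining liens, by effective date: A (January 23, 2014), B (March 31, 2014), C (March 21, 2016), D (April 29, 2016), F (July 10, 2016).
Since F is not senior to B, the subordination leaves the order unchanged.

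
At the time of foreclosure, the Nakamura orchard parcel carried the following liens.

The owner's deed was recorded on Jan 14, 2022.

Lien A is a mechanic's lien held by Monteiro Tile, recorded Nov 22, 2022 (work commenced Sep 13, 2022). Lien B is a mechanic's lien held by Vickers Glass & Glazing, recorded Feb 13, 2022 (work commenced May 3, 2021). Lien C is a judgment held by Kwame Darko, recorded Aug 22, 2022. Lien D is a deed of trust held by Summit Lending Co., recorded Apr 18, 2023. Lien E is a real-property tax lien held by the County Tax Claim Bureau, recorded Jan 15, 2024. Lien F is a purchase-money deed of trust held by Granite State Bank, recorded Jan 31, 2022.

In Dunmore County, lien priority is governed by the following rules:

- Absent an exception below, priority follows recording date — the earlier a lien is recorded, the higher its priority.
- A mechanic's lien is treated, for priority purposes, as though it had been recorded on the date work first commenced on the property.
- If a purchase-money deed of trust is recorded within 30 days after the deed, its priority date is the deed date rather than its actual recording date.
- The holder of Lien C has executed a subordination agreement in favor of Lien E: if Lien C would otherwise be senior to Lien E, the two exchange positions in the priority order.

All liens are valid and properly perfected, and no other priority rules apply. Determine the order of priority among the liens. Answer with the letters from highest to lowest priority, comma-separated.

B, F, E, A, D, C

Effective dates after the stated exceptions: A relates back to Sep 13, 2022 (work commenced); B is treated as recorded May 3, 2021, the work-commencement date; F's effective date is the deed date, Jan 14, 2022.
Sorted by effective date: B (May 3, 2021), F (Jan 14, 2022), C (Aug 22, 2022), A (Sep 13, 2022), D (Apr 18, 2023), E (Jan 15, 2024).
Because C would otherwise rank above E, the subordination swaps them.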